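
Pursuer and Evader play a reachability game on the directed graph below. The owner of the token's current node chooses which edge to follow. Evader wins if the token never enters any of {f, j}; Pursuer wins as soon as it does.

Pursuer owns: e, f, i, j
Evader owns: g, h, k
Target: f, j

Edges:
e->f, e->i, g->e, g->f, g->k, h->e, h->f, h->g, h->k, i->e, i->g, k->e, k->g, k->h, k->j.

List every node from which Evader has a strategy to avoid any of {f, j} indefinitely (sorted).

g, h, k

A0 = {f, j}
A1: add {e} — e (Pursuer) has e→f.
A2: add {i} — i (Pursuer) has i→e.
A3 = A2; e.g. g (Evader) can still go to k. Fixed point.
Pursuer's attractor = {e, f, i, j}; Evader avoids the target exactly from the complement.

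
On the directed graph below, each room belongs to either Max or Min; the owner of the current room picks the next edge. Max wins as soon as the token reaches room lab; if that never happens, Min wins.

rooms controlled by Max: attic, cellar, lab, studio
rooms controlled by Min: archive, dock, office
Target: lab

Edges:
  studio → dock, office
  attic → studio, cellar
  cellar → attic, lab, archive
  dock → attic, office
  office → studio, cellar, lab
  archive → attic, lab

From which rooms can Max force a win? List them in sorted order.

archive, attic, cellar, lab

A0 = {lab}
A1: add {cellar} — cellar (Max) has cellar→lab.
A2: add {attic} — attic (Max) has attic→cellar.
A3: add {archive} — archive (Min): all of {attic, lab} already in.
A4 = A3; e.g. studio (Max) has no edge into A3. Fixed point.
Max's winning region = {archive, attic, cellar, lab}.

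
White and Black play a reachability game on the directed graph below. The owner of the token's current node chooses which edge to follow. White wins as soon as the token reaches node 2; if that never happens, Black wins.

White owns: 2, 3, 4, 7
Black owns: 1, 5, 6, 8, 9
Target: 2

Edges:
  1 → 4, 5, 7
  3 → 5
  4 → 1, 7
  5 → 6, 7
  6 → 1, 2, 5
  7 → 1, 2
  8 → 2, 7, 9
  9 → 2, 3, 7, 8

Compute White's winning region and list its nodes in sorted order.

2, 4, 7

A0 = {2}
A1: add {7} — 7 (White) has 7→2.
A2: add {4} — 4 (White) has 4→7.
A3 = A2; e.g. 1 (Black) can still go to 5. Fixed point.
White's winning region = {2, 4, 7}.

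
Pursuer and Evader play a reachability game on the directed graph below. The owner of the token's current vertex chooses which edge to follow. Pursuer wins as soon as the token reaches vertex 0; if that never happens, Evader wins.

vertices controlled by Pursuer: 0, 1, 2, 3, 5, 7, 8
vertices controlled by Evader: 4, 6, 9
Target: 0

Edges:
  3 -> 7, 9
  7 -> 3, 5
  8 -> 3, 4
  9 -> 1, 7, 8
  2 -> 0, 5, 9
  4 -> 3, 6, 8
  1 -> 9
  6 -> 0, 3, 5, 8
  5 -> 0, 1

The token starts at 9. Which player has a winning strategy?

A0 = {0}
A1: add {2, 5} — 2 (Pursuer) has 2→0; 5 (Pursuer) has 5→0.
A2: add {7} — 7 (Pursuer) has 7→5.
A3: add {3} — 3 (Pursuer) has 3→7.
A4: add {8} — 8 (Pursuer) has 8→3.
A5: add {6} — 6 (Evader): all of {0, 3, 5, 8} already in.
A6: add {4} — 4 (Evader): all of {3, 6, 8} already in.
A7 = A6; e.g. 1 (Pursuer) has no edge into A6. Fixed point.
9 never enters the attractor, so Evader can avoid the target forever.

Evader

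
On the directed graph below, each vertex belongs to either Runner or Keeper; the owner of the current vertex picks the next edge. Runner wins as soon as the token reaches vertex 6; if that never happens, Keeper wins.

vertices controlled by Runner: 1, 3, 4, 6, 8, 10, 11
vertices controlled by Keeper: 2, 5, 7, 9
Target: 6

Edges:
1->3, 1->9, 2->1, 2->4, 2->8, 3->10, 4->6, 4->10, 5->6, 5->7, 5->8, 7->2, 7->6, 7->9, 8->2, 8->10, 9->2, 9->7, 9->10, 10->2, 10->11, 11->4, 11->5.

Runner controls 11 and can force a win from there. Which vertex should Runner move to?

4

A0 = {6}
A1: add {4} — 4 (Runner) has 4→6.
A2: add {11} — 11 (Runner) has 11→4.
A3: add {10} — 10 (Runner) has 10→11.
A4: add {3, 8} — 3 (Runner) has 3→10; 8 (Runner) has 8→10.
A5: add {1} — 1 (Runner) has 1→3.
A6: add {2} — 2 (Keeper): all of {1, 4, 8} already in.
A7 = A6; e.g. 5 (Keeper) can still go to 7. Fixed point.
From 11, successor 4 is in the attractor (rank 1); the other successor 5 is not.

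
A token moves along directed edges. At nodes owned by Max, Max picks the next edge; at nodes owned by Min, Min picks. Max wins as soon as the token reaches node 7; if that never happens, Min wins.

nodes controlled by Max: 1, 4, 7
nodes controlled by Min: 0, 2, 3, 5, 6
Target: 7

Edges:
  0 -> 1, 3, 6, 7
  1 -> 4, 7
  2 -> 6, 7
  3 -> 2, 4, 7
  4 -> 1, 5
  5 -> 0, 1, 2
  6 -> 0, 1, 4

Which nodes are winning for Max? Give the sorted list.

A0 = {7}
A1: add {1} — 1 (Max) has 1→7.
A2: add {4} — 4 (Max) has 4→1.
A3 = A2; e.g. 0 (Min) can still go to 3. Fixed point.
Max's winning region = {1, 4, 7}.

1, 4, 7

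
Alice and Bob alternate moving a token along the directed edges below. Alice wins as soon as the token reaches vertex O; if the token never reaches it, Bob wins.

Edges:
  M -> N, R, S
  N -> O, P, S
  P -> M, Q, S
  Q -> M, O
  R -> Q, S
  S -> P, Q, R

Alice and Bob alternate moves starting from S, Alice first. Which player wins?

Track states (vertex, player-to-move).
A0 = {(O,Alice), (O,Bob)}
A1: add {(N,Alice), (Q,Alice)}.
A2 = A1; e.g. (M,Alice) stays out. (S,Alice) never enters ⇒ Bob avoids the target.

Bob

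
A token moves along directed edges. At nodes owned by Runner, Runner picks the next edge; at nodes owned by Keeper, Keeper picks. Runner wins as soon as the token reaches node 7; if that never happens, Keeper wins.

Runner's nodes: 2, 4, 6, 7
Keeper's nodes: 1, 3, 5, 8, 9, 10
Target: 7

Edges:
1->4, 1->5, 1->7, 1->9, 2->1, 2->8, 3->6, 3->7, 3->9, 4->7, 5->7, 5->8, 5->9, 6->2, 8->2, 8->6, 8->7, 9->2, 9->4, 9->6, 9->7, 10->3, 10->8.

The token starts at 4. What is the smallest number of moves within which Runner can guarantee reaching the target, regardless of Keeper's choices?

1

A0 = {7}
A1: add {4} — 4 (Runner) has 4→7.
A2 = A1; e.g. 1 (Keeper) can still go to 5. Fixed point.
4 enters the attractor at level 1, so Runner can force the target in 1 move from there.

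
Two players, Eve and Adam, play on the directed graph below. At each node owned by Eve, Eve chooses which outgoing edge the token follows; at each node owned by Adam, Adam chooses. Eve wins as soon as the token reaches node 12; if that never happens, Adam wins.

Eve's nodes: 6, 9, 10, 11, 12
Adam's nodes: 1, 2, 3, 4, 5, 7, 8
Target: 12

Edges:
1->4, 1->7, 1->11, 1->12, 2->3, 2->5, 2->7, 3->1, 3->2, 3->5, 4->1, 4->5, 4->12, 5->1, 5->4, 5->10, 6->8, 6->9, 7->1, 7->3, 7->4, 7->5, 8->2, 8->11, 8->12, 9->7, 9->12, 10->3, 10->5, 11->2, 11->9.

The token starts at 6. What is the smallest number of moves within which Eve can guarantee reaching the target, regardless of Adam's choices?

A0 = {12}
A1: add {9} — 9 (Eve) has 9→12.
A2: add {6, 11} — 6 (Eve) has 6→9; 11 (Eve) has 11→9.
A3 = A2; e.g. 1 (Adam) can still go to 4. Fixed point.
6 enters the attractor at level 2, so Eve can force the target in 2 moves from there.

2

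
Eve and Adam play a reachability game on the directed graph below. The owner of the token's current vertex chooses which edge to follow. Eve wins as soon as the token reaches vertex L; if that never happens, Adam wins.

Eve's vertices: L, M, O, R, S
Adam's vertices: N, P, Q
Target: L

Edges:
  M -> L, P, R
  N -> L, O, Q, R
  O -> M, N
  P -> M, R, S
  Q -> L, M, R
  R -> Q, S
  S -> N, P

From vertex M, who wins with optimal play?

Eve

A0 = {L}
A1: add {M} — M (Eve) has M→L.
M ∈ A1, so Eve can force the target.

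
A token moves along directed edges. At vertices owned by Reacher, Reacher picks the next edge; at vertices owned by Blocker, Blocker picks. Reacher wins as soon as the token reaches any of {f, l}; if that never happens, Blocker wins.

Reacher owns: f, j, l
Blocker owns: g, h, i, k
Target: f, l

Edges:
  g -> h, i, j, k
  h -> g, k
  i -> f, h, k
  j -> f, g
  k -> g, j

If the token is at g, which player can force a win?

A0 = {f, l}
A1: add {j} — j (Reacher) has j→f.
A2 = A1; e.g. g (Blocker) can still go to h. Fixed point.
g never enters the attractor, so Blocker can avoid the target forever.

Blocker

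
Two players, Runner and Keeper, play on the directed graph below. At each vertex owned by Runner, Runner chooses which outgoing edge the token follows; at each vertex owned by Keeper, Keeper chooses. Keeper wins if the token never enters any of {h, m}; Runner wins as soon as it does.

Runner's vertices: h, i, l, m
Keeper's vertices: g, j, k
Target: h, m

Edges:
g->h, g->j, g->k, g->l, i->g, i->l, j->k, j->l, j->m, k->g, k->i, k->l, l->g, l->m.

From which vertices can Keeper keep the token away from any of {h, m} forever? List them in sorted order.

A0 = {h, m}
A1: add {l} — l (Runner) has l→m.
A2: add {i} — i (Runner) has i→l.
A3 = A2; e.g. g (Keeper) can still go to j. Fixed point.
Runner's attractor = {h, i, l, m}; Keeper avoids the target exactly from the complement.

g, j, k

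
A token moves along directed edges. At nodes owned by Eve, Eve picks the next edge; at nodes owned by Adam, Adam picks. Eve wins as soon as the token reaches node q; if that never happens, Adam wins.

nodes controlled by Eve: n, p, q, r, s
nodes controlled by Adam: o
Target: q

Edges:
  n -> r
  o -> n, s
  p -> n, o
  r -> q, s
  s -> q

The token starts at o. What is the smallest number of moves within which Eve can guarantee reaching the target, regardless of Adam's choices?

A0 = {q}
A1: add {r, s} — r (Eve) has r→q; s (Eve) has s→q.
A2: add {n} — n (Eve) has n→r.
A3: add {o, p} — o (Adam): all of {n, s} already in; p (Eve) has p→n.
A3 = all vertices. Fixed point.
o enters the attractor at level 3, so Eve can force the target in 3 moves from there.

3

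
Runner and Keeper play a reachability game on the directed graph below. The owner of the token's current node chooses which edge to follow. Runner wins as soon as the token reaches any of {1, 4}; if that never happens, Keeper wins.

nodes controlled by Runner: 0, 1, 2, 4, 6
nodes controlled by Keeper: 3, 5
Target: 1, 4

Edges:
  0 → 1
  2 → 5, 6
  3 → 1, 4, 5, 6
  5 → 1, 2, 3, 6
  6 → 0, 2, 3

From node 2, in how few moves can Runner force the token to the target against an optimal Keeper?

A0 = {1, 4}
A1: add {0} — 0 (Runner) has 0→1.
A2: add {6} — 6 (Runner) has 6→0.
A3: add {2} — 2 (Runner) has 2→6.
A4 = A3; e.g. 3 (Keeper) can still go to 5. Fixed point.
2 enters the attractor at level 3, so Runner can force the target in 3 moves from there.

3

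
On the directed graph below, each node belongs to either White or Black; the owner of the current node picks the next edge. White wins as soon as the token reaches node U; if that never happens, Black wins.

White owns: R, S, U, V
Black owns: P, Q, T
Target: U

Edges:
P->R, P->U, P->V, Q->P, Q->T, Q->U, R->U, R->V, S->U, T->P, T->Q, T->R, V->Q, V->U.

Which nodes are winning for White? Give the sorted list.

A0 = {U}
A1: add {R, S, V} — R (White) has R→U; S (White) has S→U; V (White) has V→U.
A2: add {P} — P (Black): all of {R, U, V} already in.
A3 = A2; e.g. Q (Black) can still go to T. Fixed point.
White's winning region = {P, R, S, U, V}.

P, R, S, U, V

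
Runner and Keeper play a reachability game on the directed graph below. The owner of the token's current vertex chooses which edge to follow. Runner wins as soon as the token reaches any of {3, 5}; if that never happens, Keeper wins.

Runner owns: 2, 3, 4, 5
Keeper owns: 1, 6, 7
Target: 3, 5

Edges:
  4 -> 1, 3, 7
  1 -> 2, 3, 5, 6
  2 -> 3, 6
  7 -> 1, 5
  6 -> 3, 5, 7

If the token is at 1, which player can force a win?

A0 = {3, 5}
A1: add {2, 4} — 2 (Runner) has 2→3; 4 (Runner) has 4→3.
A2 = A1; e.g. 1 (Keeper) can still go to 6. Fixed point.
1 never enters the attractor, so Keeper can avoid the target forever.

Keeper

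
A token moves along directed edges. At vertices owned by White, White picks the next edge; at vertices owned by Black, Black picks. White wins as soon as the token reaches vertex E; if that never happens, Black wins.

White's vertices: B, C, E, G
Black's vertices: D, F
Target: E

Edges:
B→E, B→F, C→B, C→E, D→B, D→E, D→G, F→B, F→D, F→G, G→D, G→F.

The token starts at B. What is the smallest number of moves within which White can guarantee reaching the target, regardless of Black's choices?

A0 = {E}
A1: add {B, C} — B (White) has B→E; C (White) has C→E.
A2 = A1; e.g. D (Black) can still go to G. Fixed point.
B enters the attractor at level 1, so White can force the target in 1 move from there.

1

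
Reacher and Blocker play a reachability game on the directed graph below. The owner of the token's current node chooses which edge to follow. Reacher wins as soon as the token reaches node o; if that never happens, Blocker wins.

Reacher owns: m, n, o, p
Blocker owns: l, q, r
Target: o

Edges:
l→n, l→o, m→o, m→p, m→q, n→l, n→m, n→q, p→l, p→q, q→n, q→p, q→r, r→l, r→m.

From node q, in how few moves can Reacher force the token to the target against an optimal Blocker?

A0 = {o}
A1: add {m} — m (Reacher) has m→o.
A2: add {n} — n (Reacher) has n→m.
A3: add {l} — l (Blocker): all of {n, o} already in.
A4: add {p, r} — p (Reacher) has p→l; r (Blocker): all of {l, m} already in.
A5: add {q} — q (Blocker): all of {n, p, r} already in.
A5 = all vertices. Fixed point.
q enters the attractor at level 5, so Reacher can force the target in 5 moves from there.

5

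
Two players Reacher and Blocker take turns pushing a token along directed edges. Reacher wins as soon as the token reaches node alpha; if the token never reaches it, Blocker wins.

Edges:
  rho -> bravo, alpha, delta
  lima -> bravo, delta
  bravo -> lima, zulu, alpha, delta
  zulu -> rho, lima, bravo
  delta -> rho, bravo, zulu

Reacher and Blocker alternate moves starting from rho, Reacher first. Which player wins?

Reacher

Track states (vertex, player-to-move).
A0 = {(alpha,Reacher), (alpha,Blocker)}
A1: add {(rho,Reacher), (bravo,Reacher)}.
(rho,Reacher) ∈ A1 ⇒ Reacher forces the target.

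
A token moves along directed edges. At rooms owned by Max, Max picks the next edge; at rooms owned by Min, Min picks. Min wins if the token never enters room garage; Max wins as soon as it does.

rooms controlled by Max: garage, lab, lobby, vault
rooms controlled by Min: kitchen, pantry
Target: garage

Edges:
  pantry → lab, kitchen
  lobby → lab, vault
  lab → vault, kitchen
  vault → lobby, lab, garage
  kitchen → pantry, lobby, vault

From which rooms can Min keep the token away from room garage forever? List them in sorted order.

A0 = {garage}
A1: add {vault} — vault (Max) has vault→garage.
A2: add {lab, lobby} — lobby (Max) has lobby→vault; lab (Max) has lab→vault.
A3 = A2; e.g. pantry (Min) can still go to kitchen. Fixed point.
Max's attractor = {garage, lab, lobby, vault}; Min avoids the target exactly from the complement.

kitchen, pantry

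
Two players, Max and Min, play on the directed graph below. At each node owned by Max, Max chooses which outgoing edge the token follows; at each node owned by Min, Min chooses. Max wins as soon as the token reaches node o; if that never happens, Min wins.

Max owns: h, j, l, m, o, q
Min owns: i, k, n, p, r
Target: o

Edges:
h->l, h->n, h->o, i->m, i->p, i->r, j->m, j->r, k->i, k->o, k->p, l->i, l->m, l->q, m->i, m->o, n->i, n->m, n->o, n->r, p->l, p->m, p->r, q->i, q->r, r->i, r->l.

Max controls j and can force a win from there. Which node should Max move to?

A0 = {o}
A1: add {h, m} — h (Max) has h→o; m (Max) has m→o.
A2: add {j, l} — j (Max) has j→m; l (Max) has l→m.
A3 = A2; e.g. i (Min) can still go to p. Fixed point.
From j, successor m is in the attractor (rank 1); the other successor r is not.

m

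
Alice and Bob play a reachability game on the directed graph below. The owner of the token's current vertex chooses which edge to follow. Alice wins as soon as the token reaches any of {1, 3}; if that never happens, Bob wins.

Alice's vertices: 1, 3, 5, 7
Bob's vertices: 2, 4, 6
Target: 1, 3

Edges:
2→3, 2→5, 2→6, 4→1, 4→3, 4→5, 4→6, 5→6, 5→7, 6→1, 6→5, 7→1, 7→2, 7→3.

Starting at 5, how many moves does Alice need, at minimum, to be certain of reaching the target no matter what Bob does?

2

A0 = {1, 3}
A1: add {7} — 7 (Alice) has 7→1.
A2: add {5} — 5 (Alice) has 5→7.
5 enters the attractor at level 2, so Alice can force the target in 2 moves from there.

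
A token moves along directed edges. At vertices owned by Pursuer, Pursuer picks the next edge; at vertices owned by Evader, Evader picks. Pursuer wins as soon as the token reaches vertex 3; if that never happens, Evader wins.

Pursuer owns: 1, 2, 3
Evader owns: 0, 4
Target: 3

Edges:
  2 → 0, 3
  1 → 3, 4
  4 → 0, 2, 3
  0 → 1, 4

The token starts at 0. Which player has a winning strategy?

Evader

A0 = {3}
A1: add {1, 2} — 1 (Pursuer) has 1→3; 2 (Pursuer) has 2→3.
A2 = A1; e.g. 0 (Evader) can still go to 4. Fixed point.
0 never enters the attractor, so Evader can avoid the target forever.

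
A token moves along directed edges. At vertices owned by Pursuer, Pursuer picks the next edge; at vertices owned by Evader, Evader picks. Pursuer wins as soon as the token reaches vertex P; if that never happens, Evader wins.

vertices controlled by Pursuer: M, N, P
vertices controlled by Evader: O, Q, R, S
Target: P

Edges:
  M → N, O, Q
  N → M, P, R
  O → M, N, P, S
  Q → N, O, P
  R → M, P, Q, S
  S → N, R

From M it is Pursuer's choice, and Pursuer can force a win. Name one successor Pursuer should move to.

N

A0 = {P}
A1: add {N} — N (Pursuer) has N→P.
A2: add {M} — M (Pursuer) has M→N.
A3 = A2; e.g. O (Evader) can still go to S. Fixed point.
From M, successor N is in the attractor (rank 1); the other successors O, Q are not.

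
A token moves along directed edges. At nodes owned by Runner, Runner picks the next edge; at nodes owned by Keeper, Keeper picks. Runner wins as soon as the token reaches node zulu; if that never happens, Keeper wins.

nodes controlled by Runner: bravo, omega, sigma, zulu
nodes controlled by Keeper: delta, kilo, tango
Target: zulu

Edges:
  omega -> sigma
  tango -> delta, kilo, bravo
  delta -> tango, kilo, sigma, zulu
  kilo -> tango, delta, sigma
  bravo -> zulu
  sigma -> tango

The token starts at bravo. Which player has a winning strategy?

Runner

A0 = {zulu}
A1: add {bravo} — bravo (Runner) has bravo→zulu.
A2 = A1; e.g. omega (Runner) has no edge into A1. Fixed point.
bravo ∈ A1, so Runner can force the target.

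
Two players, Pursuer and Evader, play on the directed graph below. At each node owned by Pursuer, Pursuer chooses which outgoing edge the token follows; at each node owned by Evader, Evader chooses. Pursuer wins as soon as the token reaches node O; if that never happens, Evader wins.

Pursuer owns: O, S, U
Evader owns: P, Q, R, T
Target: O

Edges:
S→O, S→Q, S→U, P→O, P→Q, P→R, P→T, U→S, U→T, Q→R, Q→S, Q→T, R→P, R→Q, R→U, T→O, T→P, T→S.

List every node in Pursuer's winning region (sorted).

O, S, U

A0 = {O}
A1: add {S} — S (Pursuer) has S→O.
A2: add {U} — U (Pursuer) has U→S.
A3 = A2; e.g. P (Evader) can still go to Q. Fixed point.
Pursuer's winning region = {O, S, U}.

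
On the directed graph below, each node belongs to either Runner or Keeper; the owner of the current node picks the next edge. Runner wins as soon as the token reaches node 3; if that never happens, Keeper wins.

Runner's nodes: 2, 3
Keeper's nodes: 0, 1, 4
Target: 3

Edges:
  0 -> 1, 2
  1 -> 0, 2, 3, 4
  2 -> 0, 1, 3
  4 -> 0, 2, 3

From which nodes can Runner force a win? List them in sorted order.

A0 = {3}
A1: add {2} — 2 (Runner) has 2→3.
A2 = A1; e.g. 0 (Keeper) can still go to 1. Fixed point.
Runner's winning region = {2, 3}.

2, 3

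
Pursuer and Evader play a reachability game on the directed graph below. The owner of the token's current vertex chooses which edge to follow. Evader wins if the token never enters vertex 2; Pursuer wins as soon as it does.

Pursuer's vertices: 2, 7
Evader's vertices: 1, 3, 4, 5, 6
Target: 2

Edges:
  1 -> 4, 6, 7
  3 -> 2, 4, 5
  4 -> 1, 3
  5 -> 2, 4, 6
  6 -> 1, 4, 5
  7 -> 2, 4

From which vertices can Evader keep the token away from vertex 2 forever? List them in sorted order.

A0 = {2}
A1: add {7} — 7 (Pursuer) has 7→2.
A2 = A1; e.g. 1 (Evader) can still go to 4. Fixed point.
Pursuer's attractor = {2, 7}; Evader avoids the target exactly from the complement.

1, 3, 4, 5, 6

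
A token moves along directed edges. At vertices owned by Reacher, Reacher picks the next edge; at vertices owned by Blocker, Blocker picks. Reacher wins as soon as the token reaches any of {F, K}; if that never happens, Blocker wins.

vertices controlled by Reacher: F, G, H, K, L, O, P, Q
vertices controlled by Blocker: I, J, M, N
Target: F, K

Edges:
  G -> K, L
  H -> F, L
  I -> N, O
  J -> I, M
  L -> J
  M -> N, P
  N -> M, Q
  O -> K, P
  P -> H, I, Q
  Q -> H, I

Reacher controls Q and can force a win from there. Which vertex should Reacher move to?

H

A0 = {F, K}
A1: add {G, H, O} — G (Reacher) has G→K; H (Reacher) has H→F; O (Reacher) has O→K.
A2: add {P, Q} — P (Reacher) has P→H; Q (Reacher) has Q→H.
A3 = A2; e.g. I (Blocker) can still go to N. Fixed point.
From Q, successor H is in the attractor (rank 1); the other successor I is not.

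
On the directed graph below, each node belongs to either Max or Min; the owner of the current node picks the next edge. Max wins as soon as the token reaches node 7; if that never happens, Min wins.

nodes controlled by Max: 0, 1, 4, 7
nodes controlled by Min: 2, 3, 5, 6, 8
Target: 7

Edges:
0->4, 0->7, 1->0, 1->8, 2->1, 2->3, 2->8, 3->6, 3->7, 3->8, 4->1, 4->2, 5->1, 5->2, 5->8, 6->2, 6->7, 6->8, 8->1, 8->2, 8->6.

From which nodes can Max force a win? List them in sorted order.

0, 1, 4, 7

A0 = {7}
A1: add {0} — 0 (Max) has 0→7.
A2: add {1} — 1 (Max) has 1→0.
A3: add {4} — 4 (Max) has 4→1.
A4 = A3; e.g. 2 (Min) can still go to 3. Fixed point.
Max's winning region = {0, 1, 4, 7}.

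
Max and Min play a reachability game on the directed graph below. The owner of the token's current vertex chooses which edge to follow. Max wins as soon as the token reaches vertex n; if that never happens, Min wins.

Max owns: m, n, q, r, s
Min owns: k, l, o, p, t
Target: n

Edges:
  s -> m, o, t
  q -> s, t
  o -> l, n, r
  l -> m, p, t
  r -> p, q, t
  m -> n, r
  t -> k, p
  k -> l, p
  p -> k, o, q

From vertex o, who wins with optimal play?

Min

A0 = {n}
A1: add {m} — m (Max) has m→n.
A2: add {s} — s (Max) has s→m.
A3: add {q} — q (Max) has q→s.
A4: add {r} — r (Max) has r→q.
A5 = A4; e.g. k (Min) can still go to l. Fixed point.
o never enters the attractor, so Min can avoid the target forever.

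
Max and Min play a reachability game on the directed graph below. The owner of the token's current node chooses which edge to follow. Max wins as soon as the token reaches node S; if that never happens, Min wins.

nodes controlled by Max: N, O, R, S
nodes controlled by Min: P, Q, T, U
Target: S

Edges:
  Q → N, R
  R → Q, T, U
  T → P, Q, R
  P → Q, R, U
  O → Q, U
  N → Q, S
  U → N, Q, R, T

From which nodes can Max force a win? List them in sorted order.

N, S

A0 = {S}
A1: add {N} — N (Max) has N→S.
A2 = A1; e.g. O (Max) has no edge into A1. Fixed point.
Max's winning region = {N, S}.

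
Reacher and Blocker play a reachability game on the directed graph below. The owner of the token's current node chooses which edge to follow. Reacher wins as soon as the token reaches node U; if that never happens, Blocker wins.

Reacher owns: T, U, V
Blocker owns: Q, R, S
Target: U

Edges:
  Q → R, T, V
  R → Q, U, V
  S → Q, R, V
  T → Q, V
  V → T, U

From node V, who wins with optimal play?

A0 = {U}
A1: add {V} — V (Reacher) has V→U.
V ∈ A1, so Reacher can force the target.

Reacher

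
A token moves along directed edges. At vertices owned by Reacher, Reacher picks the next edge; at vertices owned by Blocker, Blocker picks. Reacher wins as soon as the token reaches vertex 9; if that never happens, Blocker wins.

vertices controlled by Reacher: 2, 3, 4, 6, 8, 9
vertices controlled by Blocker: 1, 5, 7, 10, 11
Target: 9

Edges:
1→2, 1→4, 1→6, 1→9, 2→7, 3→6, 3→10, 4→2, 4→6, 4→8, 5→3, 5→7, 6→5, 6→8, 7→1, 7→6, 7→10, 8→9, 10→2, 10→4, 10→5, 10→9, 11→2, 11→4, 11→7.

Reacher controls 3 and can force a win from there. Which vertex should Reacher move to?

6

A0 = {9}
A1: add {8} — 8 (Reacher) has 8→9.
A2: add {4, 6} — 4 (Reacher) has 4→8; 6 (Reacher) has 6→8.
A3: add {3} — 3 (Reacher) has 3→6.
A4 = A3; e.g. 1 (Blocker) can still go to 2. Fixed point.
From 3, successor 6 is in the attractor (rank 2); the other successor 10 is not.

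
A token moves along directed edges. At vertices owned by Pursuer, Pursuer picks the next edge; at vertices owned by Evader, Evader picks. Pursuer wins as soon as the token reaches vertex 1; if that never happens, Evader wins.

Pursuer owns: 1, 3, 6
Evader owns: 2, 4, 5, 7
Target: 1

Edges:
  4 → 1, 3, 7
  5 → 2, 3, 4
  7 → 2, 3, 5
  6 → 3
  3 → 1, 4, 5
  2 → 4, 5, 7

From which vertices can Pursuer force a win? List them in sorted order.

1, 3, 6

A0 = {1}
A1: add {3} — 3 (Pursuer) has 3→1.
A2: add {6} — 6 (Pursuer) has 6→3.
A3 = A2; e.g. 2 (Evader) can still go to 4. Fixed point.
Pursuer's winning region = {1, 3, 6}.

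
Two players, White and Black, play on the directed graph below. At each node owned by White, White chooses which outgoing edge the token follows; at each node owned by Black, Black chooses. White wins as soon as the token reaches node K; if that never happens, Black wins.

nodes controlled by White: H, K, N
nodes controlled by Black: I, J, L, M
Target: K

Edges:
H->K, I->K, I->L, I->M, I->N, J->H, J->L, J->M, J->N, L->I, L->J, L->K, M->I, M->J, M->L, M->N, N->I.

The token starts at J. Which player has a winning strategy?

Black

A0 = {K}
A1: add {H} — H (White) has H→K.
A2 = A1; e.g. I (Black) can still go to L. Fixed point.
J never enters the attractor, so Black can avoid the target forever.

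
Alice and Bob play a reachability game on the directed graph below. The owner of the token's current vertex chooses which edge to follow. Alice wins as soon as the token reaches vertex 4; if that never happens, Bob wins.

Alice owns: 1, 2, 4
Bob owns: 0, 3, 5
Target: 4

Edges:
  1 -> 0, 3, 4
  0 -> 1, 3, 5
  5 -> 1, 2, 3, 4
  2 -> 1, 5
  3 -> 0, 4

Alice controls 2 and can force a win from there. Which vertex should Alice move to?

1

A0 = {4}
A1: add {1} — 1 (Alice) has 1→4.
A2: add {2} — 2 (Alice) has 2→1.
A3 = A2; e.g. 0 (Bob) can still go to 3. Fixed point.
From 2, successor 1 is in the attractor (rank 1); the other successor 5 is not.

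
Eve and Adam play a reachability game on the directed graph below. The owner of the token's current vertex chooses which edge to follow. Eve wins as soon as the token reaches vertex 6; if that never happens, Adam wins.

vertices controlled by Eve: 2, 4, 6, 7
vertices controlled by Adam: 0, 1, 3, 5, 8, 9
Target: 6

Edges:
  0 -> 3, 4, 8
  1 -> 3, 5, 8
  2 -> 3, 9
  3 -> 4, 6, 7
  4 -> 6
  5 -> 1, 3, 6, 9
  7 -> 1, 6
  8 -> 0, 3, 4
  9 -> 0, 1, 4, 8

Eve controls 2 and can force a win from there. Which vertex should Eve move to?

3

A0 = {6}
A1: add {4, 7} — 4 (Eve) has 4→6; 7 (Eve) has 7→6.
A2: add {3} — 3 (Adam): all of {4, 6, 7} already in.
A3: add {2} — 2 (Eve) has 2→3.
A4 = A3; e.g. 0 (Adam) can still go to 8. Fixed point.
From 2, successor 3 is in the attractor (rank 2); the other successor 9 is not.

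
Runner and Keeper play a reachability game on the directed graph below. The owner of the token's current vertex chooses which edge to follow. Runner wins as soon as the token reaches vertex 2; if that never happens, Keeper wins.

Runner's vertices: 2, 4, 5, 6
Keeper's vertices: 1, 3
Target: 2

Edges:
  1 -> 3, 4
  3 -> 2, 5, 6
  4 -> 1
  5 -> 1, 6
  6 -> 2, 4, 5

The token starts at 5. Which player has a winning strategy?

A0 = {2}
A1: add {6} — 6 (Runner) has 6→2.
A2: add {5} — 5 (Runner) has 5→6.
5 ∈ A2, so Runner can force the target.

Runner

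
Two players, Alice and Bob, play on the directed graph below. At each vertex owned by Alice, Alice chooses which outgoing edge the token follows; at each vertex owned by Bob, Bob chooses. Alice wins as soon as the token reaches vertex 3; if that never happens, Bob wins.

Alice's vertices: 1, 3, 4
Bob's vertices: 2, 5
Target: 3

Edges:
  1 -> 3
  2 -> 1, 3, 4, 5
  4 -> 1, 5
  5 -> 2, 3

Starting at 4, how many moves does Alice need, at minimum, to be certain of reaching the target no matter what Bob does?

2

A0 = {3}
A1: add {1} — 1 (Alice) has 1→3.
A2: add {4} — 4 (Alice) has 4→1.
A3 = A2; e.g. 2 (Bob) can still go to 5. Fixed point.
4 enters the attractor at level 2, so Alice can force the target in 2 moves from there.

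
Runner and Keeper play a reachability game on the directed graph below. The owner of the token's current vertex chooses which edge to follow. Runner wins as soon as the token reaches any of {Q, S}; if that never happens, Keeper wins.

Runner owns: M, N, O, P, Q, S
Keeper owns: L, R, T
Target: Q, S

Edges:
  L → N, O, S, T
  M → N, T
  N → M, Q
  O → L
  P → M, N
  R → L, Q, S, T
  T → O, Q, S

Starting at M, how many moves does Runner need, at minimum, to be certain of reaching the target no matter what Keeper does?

2

A0 = {Q, S}
A1: add {N} — N (Runner) has N→Q.
A2: add {M, P} — M (Runner) has M→N; P (Runner) has P→N.
A3 = A2; e.g. L (Keeper) can still go to O. Fixed point.
M enters the attractor at level 2, so Runner can force the target in 2 moves from there.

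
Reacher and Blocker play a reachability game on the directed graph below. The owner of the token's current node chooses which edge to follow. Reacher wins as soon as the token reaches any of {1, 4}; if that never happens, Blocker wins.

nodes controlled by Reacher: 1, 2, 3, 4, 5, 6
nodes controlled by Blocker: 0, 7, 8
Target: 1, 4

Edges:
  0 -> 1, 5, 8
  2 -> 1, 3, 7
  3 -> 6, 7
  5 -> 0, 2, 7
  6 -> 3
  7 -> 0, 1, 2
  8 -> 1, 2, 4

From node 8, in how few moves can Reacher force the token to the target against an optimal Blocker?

A0 = {1, 4}
A1: add {2} — 2 (Reacher) has 2→1.
A2: add {5, 8} — 5 (Reacher) has 5→2; 8 (Blocker): all of {1, 2, 4} already in.
8 enters the attractor at level 2, so Reacher can force the target in 2 moves from there.

2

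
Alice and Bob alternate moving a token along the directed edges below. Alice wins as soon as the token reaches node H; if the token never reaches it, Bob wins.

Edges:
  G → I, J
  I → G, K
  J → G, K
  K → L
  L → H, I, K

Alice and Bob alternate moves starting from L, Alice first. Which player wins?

Alice

Track states (vertex, player-to-move).
A0 = {(H,Alice), (H,Bob)}
A1: add {(L,Alice)}.
(L,Alice) ∈ A1 ⇒ Alice forces the target.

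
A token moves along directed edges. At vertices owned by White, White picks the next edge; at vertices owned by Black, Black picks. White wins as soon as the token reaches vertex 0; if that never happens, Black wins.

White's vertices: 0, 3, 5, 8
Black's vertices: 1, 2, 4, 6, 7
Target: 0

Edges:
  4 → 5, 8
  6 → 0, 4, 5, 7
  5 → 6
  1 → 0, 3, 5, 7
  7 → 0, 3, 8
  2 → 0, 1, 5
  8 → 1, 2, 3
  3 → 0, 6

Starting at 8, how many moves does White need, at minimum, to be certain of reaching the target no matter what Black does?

2

A0 = {0}
A1: add {3} — 3 (White) has 3→0.
A2: add {8} — 8 (White) has 8→3.
8 enters the attractor at level 2, so White can force the target in 2 moves from there.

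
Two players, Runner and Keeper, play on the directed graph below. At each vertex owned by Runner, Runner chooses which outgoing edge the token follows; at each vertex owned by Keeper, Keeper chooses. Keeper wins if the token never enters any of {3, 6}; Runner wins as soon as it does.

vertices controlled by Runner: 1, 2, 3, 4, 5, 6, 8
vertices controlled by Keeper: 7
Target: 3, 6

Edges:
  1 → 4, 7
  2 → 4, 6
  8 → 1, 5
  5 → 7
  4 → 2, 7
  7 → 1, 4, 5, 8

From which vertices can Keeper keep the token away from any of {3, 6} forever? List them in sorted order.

A0 = {3, 6}
A1: add {2} — 2 (Runner) has 2→6.
A2: add {4} — 4 (Runner) has 4→2.
A3: add {1} — 1 (Runner) has 1→4.
A4: add {8} — 8 (Runner) has 8→1.
A5 = A4; e.g. 5 (Runner) has no edge into A4. Fixed point.
Runner's attractor = {1, 2, 3, 4, 6, 8}; Keeper avoids the target exactly from the complement.

5, 7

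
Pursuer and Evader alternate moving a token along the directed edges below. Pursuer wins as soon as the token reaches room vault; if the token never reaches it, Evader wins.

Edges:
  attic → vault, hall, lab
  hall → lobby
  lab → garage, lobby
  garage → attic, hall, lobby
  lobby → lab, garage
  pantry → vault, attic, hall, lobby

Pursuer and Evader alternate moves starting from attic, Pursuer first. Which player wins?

Track states (vertex, player-to-move).
A0 = {(vault,Pursuer), (vault,Evader)}
A1: add {(attic,Pursuer), (pantry,Pursuer)}.
(attic,Pursuer) ∈ A1 ⇒ Pursuer forces the target.

Pursuer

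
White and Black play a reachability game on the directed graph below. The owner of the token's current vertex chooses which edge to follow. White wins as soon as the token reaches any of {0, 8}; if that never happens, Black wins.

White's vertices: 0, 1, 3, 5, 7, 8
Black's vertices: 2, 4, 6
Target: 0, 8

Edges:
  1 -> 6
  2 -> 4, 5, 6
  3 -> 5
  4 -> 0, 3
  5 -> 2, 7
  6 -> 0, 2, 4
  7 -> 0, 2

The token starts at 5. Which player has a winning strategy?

A0 = {0, 8}
A1: add {7} — 7 (White) has 7→0.
A2: add {5} — 5 (White) has 5→7.
5 ∈ A2, so White can force the target.

White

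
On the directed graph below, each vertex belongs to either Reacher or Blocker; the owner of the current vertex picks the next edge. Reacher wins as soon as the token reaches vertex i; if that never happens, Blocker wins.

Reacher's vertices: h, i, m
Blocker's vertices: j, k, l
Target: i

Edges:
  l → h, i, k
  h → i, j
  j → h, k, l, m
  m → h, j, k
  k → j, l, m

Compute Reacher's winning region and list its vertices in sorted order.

A0 = {i}
A1: add {h} — h (Reacher) has h→i.
A2: add {m} — m (Reacher) has m→h.
A3 = A2; e.g. j (Blocker) can still go to k. Fixed point.
Reacher's winning region = {h, i, m}.

h, i, m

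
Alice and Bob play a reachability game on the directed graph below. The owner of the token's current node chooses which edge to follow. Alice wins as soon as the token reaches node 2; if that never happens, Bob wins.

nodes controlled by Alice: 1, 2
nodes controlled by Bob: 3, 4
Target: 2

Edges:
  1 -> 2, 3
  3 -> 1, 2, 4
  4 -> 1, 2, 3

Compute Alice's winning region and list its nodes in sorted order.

A0 = {2}
A1: add {1} — 1 (Alice) has 1→2.
A2 = A1; e.g. 3 (Bob) can still go to 4. Fixed point.
Alice's winning region = {1, 2}.

1, 2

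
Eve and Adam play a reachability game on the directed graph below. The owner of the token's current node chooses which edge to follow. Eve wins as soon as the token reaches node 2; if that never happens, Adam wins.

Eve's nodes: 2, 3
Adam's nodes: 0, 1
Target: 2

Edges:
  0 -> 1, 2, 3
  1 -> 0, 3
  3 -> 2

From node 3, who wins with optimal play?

A0 = {2}
A1: add {3} — 3 (Eve) has 3→2.
A2 = A1; e.g. 0 (Adam) can still go to 1. Fixed point.
3 ∈ A1, so Eve can force the target.

Eve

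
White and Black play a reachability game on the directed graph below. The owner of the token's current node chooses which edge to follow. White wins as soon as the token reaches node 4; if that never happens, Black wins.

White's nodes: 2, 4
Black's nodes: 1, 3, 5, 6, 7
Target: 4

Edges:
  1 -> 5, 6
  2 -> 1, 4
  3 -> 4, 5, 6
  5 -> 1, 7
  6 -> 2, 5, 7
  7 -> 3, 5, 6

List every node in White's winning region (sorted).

2, 4

A0 = {4}
A1: add {2} — 2 (White) has 2→4.
A2 = A1; e.g. 1 (Black) can still go to 5. Fixed point.
White's winning region = {2, 4}.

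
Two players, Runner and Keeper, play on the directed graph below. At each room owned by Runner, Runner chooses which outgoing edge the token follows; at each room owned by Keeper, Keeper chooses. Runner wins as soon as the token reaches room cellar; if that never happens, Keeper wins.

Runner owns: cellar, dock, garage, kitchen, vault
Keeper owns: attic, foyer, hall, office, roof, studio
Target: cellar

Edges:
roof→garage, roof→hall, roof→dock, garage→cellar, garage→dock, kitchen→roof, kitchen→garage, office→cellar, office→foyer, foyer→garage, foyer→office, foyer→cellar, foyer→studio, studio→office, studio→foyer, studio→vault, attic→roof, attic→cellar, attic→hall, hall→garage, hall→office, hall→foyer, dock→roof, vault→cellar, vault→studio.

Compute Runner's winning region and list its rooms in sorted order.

cellar, garage, kitchen, vault

A0 = {cellar}
A1: add {garage, vault} — garage (Runner) has garage→cellar; vault (Runner) has vault→cellar.
A2: add {kitchen} — kitchen (Runner) has kitchen→garage.
A3 = A2; e.g. roof (Keeper) can still go to hall. Fixed point.
Runner's winning region = {cellar, garage, kitchen, vault}.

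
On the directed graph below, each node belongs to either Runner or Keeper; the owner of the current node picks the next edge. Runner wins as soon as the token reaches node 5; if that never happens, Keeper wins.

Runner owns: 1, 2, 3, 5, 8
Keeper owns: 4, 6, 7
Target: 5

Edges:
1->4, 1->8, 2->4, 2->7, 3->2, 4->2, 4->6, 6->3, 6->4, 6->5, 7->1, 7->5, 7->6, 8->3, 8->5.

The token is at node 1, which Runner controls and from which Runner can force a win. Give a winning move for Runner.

A0 = {5}
A1: add {8} — 8 (Runner) has 8→5.
A2: add {1} — 1 (Runner) has 1→8.
A3 = A2; e.g. 2 (Runner) has no edge into A2. Fixed point.
From 1, successor 8 is in the attractor (rank 1); the other successor 4 is not.

8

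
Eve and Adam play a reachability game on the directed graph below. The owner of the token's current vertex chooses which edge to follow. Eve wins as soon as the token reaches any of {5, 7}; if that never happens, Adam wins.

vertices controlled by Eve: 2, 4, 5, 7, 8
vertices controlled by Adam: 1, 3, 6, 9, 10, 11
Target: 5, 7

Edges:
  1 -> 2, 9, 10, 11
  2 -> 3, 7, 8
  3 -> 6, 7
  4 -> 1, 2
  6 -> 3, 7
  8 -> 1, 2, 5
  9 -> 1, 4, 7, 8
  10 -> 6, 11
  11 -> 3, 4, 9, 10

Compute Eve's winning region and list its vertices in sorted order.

2, 4, 5, 7, 8

A0 = {5, 7}
A1: add {2, 8} — 2 (Eve) has 2→7; 8 (Eve) has 8→5.
A2: add {4} — 4 (Eve) has 4→2.
A3 = A2; e.g. 1 (Adam) can still go to 9. Fixed point.
Eve's winning region = {2, 4, 5, 7, 8}.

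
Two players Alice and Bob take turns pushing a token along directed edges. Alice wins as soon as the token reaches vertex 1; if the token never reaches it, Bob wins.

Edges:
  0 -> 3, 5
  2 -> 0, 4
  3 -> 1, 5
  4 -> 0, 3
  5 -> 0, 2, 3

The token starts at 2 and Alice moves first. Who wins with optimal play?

Bob

Track states (vertex, player-to-move).
A0 = {(1,Alice), (1,Bob)}
A1: add {(3,Alice)}.
A2 = A1; e.g. (0,Alice) stays out. (2,Alice) never enters ⇒ Bob avoids the target.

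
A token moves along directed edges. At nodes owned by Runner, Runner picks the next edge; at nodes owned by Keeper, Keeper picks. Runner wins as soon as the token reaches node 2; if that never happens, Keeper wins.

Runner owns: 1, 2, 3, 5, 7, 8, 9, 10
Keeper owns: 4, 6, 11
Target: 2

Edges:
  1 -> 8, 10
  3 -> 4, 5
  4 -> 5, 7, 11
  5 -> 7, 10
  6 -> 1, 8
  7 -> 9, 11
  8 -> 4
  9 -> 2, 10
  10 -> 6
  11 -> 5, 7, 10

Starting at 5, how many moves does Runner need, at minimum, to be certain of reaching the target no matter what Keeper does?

A0 = {2}
A1: add {9} — 9 (Runner) has 9→2.
A2: add {7} — 7 (Runner) has 7→9.
A3: add {5} — 5 (Runner) has 5→7.
5 enters the attractor at level 3, so Runner can force the target in 3 moves from there.

3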